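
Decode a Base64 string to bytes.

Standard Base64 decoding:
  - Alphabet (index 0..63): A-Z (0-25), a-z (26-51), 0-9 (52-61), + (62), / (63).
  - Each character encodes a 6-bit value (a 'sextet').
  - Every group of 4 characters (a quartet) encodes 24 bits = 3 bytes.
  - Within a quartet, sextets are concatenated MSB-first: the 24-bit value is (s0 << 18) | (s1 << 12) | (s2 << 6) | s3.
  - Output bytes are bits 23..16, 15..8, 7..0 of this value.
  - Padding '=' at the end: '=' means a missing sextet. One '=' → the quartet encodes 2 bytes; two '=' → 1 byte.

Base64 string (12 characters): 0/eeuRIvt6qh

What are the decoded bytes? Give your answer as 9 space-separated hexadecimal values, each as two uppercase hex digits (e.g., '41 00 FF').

Answer: D3 F7 9E B9 12 2F B7 AA A1

Derivation:
After char 0 ('0'=52): chars_in_quartet=1 acc=0x34 bytes_emitted=0
After char 1 ('/'=63): chars_in_quartet=2 acc=0xD3F bytes_emitted=0
After char 2 ('e'=30): chars_in_quartet=3 acc=0x34FDE bytes_emitted=0
After char 3 ('e'=30): chars_in_quartet=4 acc=0xD3F79E -> emit D3 F7 9E, reset; bytes_emitted=3
After char 4 ('u'=46): chars_in_quartet=1 acc=0x2E bytes_emitted=3
After char 5 ('R'=17): chars_in_quartet=2 acc=0xB91 bytes_emitted=3
After char 6 ('I'=8): chars_in_quartet=3 acc=0x2E448 bytes_emitted=3
After char 7 ('v'=47): chars_in_quartet=4 acc=0xB9122F -> emit B9 12 2F, reset; bytes_emitted=6
After char 8 ('t'=45): chars_in_quartet=1 acc=0x2D bytes_emitted=6
After char 9 ('6'=58): chars_in_quartet=2 acc=0xB7A bytes_emitted=6
After char 10 ('q'=42): chars_in_quartet=3 acc=0x2DEAA bytes_emitted=6
After char 11 ('h'=33): chars_in_quartet=4 acc=0xB7AAA1 -> emit B7 AA A1, reset; bytes_emitted=9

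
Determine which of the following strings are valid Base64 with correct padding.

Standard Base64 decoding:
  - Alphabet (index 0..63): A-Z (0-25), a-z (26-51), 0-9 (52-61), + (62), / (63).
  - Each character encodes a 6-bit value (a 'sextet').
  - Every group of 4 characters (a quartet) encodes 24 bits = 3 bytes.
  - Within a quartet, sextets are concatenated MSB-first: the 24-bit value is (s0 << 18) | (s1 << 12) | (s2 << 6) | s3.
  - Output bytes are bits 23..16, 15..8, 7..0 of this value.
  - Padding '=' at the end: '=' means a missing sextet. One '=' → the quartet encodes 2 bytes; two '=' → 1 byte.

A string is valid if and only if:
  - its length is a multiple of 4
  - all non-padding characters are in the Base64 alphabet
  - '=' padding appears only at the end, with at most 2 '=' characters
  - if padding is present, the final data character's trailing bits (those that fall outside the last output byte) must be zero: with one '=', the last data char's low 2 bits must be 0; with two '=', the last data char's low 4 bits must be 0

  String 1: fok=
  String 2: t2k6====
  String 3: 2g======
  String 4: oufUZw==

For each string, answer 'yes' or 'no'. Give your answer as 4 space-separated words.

String 1: 'fok=' → valid
String 2: 't2k6====' → invalid (4 pad chars (max 2))
String 3: '2g======' → invalid (6 pad chars (max 2))
String 4: 'oufUZw==' → valid

Answer: yes no no yes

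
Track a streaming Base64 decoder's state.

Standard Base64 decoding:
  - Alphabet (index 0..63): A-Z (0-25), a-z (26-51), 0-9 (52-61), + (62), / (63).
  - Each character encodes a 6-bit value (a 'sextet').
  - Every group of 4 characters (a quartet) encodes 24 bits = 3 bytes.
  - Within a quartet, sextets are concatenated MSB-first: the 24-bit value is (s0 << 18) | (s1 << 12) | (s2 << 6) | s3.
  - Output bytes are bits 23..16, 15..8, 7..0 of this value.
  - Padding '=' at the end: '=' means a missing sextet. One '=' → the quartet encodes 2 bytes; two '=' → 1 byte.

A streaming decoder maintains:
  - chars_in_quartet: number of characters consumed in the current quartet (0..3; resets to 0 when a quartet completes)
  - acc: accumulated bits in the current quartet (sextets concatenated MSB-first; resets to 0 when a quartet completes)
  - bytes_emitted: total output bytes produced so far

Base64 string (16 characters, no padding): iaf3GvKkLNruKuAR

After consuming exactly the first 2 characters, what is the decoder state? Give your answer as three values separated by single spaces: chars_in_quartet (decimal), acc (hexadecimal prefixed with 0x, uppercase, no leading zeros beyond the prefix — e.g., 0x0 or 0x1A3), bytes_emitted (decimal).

Answer: 2 0x89A 0

Derivation:
After char 0 ('i'=34): chars_in_quartet=1 acc=0x22 bytes_emitted=0
After char 1 ('a'=26): chars_in_quartet=2 acc=0x89A bytes_emitted=0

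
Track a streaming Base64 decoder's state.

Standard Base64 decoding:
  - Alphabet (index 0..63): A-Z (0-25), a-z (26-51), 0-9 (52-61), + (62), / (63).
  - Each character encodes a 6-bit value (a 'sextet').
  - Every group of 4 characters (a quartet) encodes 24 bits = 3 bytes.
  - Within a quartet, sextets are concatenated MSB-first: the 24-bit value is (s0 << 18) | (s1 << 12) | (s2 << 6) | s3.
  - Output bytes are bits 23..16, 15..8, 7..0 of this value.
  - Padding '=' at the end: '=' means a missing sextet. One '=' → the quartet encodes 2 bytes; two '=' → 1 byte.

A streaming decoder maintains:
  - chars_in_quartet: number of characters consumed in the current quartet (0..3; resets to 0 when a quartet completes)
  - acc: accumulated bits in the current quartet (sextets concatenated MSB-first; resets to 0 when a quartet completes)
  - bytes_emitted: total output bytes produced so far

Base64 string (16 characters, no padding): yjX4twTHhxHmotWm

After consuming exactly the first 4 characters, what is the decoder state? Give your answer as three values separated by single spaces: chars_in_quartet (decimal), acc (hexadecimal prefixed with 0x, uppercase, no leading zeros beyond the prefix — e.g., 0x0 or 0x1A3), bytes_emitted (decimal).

Answer: 0 0x0 3

Derivation:
After char 0 ('y'=50): chars_in_quartet=1 acc=0x32 bytes_emitted=0
After char 1 ('j'=35): chars_in_quartet=2 acc=0xCA3 bytes_emitted=0
After char 2 ('X'=23): chars_in_quartet=3 acc=0x328D7 bytes_emitted=0
After char 3 ('4'=56): chars_in_quartet=4 acc=0xCA35F8 -> emit CA 35 F8, reset; bytes_emitted=3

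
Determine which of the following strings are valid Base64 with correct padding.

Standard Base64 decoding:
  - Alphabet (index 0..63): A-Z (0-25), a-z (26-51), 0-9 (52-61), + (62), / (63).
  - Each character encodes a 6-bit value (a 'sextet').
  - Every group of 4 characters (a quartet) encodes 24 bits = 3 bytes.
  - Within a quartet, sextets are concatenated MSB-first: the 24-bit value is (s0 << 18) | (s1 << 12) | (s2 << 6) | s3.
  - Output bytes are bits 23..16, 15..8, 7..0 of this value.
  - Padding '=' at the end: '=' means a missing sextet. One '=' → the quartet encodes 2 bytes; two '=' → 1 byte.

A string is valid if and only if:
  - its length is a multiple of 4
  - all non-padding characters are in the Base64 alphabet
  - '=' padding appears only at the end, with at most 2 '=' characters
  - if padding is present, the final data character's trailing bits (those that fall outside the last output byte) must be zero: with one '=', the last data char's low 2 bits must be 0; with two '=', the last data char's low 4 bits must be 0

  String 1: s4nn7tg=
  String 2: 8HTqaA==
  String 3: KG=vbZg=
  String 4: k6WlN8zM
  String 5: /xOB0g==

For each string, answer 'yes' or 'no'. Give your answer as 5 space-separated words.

Answer: yes yes no yes yes

Derivation:
String 1: 's4nn7tg=' → valid
String 2: '8HTqaA==' → valid
String 3: 'KG=vbZg=' → invalid (bad char(s): ['=']; '=' in middle)
String 4: 'k6WlN8zM' → valid
String 5: '/xOB0g==' → valid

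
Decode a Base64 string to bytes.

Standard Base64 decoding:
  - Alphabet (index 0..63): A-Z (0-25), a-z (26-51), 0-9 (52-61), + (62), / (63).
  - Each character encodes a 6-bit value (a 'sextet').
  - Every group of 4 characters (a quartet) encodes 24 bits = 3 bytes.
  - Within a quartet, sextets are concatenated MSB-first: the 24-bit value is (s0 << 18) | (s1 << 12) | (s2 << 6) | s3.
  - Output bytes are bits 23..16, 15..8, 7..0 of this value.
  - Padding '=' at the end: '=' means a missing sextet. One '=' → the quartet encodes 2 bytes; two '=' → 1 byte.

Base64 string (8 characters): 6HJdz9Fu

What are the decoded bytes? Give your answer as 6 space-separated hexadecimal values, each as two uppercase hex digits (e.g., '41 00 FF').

Answer: E8 72 5D CF D1 6E

Derivation:
After char 0 ('6'=58): chars_in_quartet=1 acc=0x3A bytes_emitted=0
After char 1 ('H'=7): chars_in_quartet=2 acc=0xE87 bytes_emitted=0
After char 2 ('J'=9): chars_in_quartet=3 acc=0x3A1C9 bytes_emitted=0
After char 3 ('d'=29): chars_in_quartet=4 acc=0xE8725D -> emit E8 72 5D, reset; bytes_emitted=3
After char 4 ('z'=51): chars_in_quartet=1 acc=0x33 bytes_emitted=3
After char 5 ('9'=61): chars_in_quartet=2 acc=0xCFD bytes_emitted=3
After char 6 ('F'=5): chars_in_quartet=3 acc=0x33F45 bytes_emitted=3
After char 7 ('u'=46): chars_in_quartet=4 acc=0xCFD16E -> emit CF D1 6E, reset; bytes_emitted=6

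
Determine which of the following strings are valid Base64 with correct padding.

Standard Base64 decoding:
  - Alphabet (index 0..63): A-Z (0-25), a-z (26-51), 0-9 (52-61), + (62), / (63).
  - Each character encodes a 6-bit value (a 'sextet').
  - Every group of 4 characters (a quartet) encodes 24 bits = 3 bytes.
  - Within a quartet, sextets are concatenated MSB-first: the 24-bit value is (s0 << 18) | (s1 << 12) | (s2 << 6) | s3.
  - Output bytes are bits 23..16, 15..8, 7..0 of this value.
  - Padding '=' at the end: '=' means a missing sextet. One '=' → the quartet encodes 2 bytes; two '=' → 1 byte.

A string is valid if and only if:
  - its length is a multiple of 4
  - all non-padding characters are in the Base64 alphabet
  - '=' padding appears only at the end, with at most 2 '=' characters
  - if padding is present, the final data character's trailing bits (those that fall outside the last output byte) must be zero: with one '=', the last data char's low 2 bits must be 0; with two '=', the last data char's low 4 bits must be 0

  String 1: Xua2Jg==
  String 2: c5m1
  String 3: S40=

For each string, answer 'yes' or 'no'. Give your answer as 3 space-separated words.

Answer: yes yes yes

Derivation:
String 1: 'Xua2Jg==' → valid
String 2: 'c5m1' → valid
String 3: 'S40=' → valid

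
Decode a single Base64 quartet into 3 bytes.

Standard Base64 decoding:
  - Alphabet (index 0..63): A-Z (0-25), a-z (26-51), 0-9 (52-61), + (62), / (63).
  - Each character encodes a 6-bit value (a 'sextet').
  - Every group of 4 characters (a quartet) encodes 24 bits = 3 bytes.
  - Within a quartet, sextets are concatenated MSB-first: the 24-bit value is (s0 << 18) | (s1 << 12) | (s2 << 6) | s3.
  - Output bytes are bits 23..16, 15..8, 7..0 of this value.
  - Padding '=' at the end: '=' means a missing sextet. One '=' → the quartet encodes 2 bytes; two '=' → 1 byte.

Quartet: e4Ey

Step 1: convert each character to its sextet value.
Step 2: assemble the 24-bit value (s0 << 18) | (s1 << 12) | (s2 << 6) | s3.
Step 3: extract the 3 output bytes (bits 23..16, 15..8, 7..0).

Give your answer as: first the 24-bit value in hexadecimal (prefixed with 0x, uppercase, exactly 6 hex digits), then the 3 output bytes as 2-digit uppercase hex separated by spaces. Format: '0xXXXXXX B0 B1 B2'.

Sextets: e=30, 4=56, E=4, y=50
24-bit: (30<<18) | (56<<12) | (4<<6) | 50
      = 0x780000 | 0x038000 | 0x000100 | 0x000032
      = 0x7B8132
Bytes: (v>>16)&0xFF=7B, (v>>8)&0xFF=81, v&0xFF=32

Answer: 0x7B8132 7B 81 32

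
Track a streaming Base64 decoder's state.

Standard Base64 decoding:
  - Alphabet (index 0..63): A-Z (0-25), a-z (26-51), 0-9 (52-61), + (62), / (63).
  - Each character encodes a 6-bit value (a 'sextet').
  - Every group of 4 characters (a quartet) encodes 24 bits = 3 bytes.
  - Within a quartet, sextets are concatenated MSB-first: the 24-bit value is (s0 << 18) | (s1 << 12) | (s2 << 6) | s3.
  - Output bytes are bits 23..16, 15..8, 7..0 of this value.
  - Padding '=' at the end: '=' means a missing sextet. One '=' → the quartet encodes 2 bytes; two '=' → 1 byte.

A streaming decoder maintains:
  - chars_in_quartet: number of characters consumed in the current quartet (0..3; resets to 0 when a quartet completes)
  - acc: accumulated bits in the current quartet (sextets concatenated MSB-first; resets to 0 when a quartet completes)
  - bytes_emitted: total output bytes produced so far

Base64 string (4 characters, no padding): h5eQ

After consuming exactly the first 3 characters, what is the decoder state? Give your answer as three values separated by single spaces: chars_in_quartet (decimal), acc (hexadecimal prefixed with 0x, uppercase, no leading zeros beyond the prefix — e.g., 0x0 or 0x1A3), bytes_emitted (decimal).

Answer: 3 0x21E5E 0

Derivation:
After char 0 ('h'=33): chars_in_quartet=1 acc=0x21 bytes_emitted=0
After char 1 ('5'=57): chars_in_quartet=2 acc=0x879 bytes_emitted=0
After char 2 ('e'=30): chars_in_quartet=3 acc=0x21E5E bytes_emitted=0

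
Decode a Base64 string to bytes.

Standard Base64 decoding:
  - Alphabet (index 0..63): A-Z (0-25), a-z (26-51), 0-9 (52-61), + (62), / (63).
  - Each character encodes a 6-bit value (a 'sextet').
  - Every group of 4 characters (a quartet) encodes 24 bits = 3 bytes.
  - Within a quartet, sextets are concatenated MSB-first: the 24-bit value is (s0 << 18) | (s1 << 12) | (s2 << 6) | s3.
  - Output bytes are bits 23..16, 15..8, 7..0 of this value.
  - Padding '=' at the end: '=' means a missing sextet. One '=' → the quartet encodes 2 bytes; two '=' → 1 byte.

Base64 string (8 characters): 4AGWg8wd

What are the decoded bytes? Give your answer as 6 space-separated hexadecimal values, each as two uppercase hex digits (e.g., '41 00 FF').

After char 0 ('4'=56): chars_in_quartet=1 acc=0x38 bytes_emitted=0
After char 1 ('A'=0): chars_in_quartet=2 acc=0xE00 bytes_emitted=0
After char 2 ('G'=6): chars_in_quartet=3 acc=0x38006 bytes_emitted=0
After char 3 ('W'=22): chars_in_quartet=4 acc=0xE00196 -> emit E0 01 96, reset; bytes_emitted=3
After char 4 ('g'=32): chars_in_quartet=1 acc=0x20 bytes_emitted=3
After char 5 ('8'=60): chars_in_quartet=2 acc=0x83C bytes_emitted=3
After char 6 ('w'=48): chars_in_quartet=3 acc=0x20F30 bytes_emitted=3
After char 7 ('d'=29): chars_in_quartet=4 acc=0x83CC1D -> emit 83 CC 1D, reset; bytes_emitted=6

Answer: E0 01 96 83 CC 1D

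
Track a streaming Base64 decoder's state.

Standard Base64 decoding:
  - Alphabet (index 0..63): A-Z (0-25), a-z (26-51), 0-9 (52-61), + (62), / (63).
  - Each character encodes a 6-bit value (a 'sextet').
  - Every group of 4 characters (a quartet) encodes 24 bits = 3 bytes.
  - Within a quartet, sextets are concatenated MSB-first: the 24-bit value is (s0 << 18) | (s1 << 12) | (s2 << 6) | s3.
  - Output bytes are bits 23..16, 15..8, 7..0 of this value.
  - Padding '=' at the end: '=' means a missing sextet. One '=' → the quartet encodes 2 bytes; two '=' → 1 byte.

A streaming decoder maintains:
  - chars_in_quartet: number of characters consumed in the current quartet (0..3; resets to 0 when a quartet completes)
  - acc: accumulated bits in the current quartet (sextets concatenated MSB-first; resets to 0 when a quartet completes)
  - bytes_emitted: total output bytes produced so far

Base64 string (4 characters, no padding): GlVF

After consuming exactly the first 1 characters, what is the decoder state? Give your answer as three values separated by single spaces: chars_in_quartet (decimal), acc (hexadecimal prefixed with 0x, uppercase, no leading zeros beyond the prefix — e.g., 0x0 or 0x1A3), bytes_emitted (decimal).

After char 0 ('G'=6): chars_in_quartet=1 acc=0x6 bytes_emitted=0

Answer: 1 0x6 0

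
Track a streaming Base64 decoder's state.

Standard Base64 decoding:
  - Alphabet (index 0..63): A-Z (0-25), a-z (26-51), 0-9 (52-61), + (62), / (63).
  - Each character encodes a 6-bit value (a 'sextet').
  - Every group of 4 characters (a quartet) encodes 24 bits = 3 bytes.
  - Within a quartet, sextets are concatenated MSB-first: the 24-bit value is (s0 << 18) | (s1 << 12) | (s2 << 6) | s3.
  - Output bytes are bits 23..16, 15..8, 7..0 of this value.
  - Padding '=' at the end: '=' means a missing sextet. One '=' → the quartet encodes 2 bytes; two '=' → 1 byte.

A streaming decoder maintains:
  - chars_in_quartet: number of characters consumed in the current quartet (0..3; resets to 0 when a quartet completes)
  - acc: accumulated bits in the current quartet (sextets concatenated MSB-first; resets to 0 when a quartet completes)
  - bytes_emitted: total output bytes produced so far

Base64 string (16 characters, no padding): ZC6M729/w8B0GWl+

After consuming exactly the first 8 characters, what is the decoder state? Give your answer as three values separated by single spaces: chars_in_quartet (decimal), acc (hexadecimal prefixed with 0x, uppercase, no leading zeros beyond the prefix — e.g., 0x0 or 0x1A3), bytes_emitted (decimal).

Answer: 0 0x0 6

Derivation:
After char 0 ('Z'=25): chars_in_quartet=1 acc=0x19 bytes_emitted=0
After char 1 ('C'=2): chars_in_quartet=2 acc=0x642 bytes_emitted=0
After char 2 ('6'=58): chars_in_quartet=3 acc=0x190BA bytes_emitted=0
After char 3 ('M'=12): chars_in_quartet=4 acc=0x642E8C -> emit 64 2E 8C, reset; bytes_emitted=3
After char 4 ('7'=59): chars_in_quartet=1 acc=0x3B bytes_emitted=3
After char 5 ('2'=54): chars_in_quartet=2 acc=0xEF6 bytes_emitted=3
After char 6 ('9'=61): chars_in_quartet=3 acc=0x3BDBD bytes_emitted=3
After char 7 ('/'=63): chars_in_quartet=4 acc=0xEF6F7F -> emit EF 6F 7F, reset; bytes_emitted=6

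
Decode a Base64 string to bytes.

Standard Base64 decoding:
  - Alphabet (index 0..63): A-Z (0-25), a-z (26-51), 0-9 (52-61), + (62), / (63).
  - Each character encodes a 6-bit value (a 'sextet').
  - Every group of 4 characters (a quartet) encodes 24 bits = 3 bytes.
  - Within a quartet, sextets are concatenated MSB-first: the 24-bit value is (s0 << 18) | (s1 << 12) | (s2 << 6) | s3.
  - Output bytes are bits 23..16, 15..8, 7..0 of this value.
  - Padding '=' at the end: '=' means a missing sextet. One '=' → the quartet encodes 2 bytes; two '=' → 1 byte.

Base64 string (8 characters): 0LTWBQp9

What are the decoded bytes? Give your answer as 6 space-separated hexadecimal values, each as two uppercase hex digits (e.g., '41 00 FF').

Answer: D0 B4 D6 05 0A 7D

Derivation:
After char 0 ('0'=52): chars_in_quartet=1 acc=0x34 bytes_emitted=0
After char 1 ('L'=11): chars_in_quartet=2 acc=0xD0B bytes_emitted=0
After char 2 ('T'=19): chars_in_quartet=3 acc=0x342D3 bytes_emitted=0
After char 3 ('W'=22): chars_in_quartet=4 acc=0xD0B4D6 -> emit D0 B4 D6, reset; bytes_emitted=3
After char 4 ('B'=1): chars_in_quartet=1 acc=0x1 bytes_emitted=3
After char 5 ('Q'=16): chars_in_quartet=2 acc=0x50 bytes_emitted=3
After char 6 ('p'=41): chars_in_quartet=3 acc=0x1429 bytes_emitted=3
After char 7 ('9'=61): chars_in_quartet=4 acc=0x50A7D -> emit 05 0A 7D, reset; bytes_emitted=6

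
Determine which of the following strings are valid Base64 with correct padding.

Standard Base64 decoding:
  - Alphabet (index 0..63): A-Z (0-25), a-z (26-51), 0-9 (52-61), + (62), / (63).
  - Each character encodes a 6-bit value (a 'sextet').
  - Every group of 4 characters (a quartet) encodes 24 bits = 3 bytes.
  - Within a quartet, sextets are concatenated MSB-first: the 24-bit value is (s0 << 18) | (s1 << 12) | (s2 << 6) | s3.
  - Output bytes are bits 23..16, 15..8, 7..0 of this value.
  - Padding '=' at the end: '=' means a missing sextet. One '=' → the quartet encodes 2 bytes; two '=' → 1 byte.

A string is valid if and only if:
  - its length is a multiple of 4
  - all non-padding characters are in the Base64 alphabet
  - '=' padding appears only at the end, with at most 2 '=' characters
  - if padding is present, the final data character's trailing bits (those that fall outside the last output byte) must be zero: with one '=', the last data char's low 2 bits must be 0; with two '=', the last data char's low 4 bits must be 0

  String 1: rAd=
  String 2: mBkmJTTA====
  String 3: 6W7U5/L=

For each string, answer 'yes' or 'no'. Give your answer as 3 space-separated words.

String 1: 'rAd=' → invalid (bad trailing bits)
String 2: 'mBkmJTTA====' → invalid (4 pad chars (max 2))
String 3: '6W7U5/L=' → invalid (bad trailing bits)

Answer: no no no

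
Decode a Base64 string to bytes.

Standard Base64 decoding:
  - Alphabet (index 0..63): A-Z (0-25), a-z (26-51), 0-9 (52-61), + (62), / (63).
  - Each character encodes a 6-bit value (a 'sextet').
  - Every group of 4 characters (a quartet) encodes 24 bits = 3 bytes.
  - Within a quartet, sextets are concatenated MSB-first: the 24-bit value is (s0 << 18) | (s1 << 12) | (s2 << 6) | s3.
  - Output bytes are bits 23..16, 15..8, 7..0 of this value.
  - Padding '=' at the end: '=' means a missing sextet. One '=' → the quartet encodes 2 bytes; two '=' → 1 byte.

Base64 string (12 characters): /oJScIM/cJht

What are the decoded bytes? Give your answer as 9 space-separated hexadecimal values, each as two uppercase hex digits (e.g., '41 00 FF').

After char 0 ('/'=63): chars_in_quartet=1 acc=0x3F bytes_emitted=0
After char 1 ('o'=40): chars_in_quartet=2 acc=0xFE8 bytes_emitted=0
After char 2 ('J'=9): chars_in_quartet=3 acc=0x3FA09 bytes_emitted=0
After char 3 ('S'=18): chars_in_quartet=4 acc=0xFE8252 -> emit FE 82 52, reset; bytes_emitted=3
After char 4 ('c'=28): chars_in_quartet=1 acc=0x1C bytes_emitted=3
After char 5 ('I'=8): chars_in_quartet=2 acc=0x708 bytes_emitted=3
After char 6 ('M'=12): chars_in_quartet=3 acc=0x1C20C bytes_emitted=3
After char 7 ('/'=63): chars_in_quartet=4 acc=0x70833F -> emit 70 83 3F, reset; bytes_emitted=6
After char 8 ('c'=28): chars_in_quartet=1 acc=0x1C bytes_emitted=6
After char 9 ('J'=9): chars_in_quartet=2 acc=0x709 bytes_emitted=6
After char 10 ('h'=33): chars_in_quartet=3 acc=0x1C261 bytes_emitted=6
After char 11 ('t'=45): chars_in_quartet=4 acc=0x70986D -> emit 70 98 6D, reset; bytes_emitted=9

Answer: FE 82 52 70 83 3F 70 98 6D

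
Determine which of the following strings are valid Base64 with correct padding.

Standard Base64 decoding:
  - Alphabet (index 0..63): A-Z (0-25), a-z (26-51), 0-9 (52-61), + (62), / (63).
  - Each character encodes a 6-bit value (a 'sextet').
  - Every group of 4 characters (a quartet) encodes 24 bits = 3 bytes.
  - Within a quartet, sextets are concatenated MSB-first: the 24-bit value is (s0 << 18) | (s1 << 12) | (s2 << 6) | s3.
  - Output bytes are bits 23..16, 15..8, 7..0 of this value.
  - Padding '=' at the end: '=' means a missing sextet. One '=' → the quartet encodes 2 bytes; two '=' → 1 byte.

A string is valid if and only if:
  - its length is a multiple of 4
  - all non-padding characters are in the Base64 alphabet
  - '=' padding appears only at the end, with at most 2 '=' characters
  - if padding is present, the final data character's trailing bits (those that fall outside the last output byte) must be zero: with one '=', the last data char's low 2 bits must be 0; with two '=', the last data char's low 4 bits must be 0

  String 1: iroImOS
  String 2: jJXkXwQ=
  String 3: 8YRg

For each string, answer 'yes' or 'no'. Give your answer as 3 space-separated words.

Answer: no yes yes

Derivation:
String 1: 'iroImOS' → invalid (len=7 not mult of 4)
String 2: 'jJXkXwQ=' → valid
String 3: '8YRg' → valid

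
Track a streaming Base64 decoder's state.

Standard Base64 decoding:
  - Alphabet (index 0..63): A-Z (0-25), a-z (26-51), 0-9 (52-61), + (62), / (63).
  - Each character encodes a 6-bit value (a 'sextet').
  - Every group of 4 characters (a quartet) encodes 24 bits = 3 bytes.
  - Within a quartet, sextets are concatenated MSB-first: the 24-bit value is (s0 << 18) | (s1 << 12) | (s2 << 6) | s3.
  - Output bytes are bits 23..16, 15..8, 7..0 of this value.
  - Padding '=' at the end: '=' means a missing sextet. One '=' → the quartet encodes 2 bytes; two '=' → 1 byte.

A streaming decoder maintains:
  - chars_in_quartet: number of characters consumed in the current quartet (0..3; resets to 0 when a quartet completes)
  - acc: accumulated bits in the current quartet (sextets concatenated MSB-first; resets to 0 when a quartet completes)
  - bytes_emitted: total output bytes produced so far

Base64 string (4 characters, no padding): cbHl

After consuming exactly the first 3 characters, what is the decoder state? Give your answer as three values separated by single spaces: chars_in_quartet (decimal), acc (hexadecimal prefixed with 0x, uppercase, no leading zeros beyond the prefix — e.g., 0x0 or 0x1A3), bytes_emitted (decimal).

Answer: 3 0x1C6C7 0

Derivation:
After char 0 ('c'=28): chars_in_quartet=1 acc=0x1C bytes_emitted=0
After char 1 ('b'=27): chars_in_quartet=2 acc=0x71B bytes_emitted=0
After char 2 ('H'=7): chars_in_quartet=3 acc=0x1C6C7 bytes_emitted=0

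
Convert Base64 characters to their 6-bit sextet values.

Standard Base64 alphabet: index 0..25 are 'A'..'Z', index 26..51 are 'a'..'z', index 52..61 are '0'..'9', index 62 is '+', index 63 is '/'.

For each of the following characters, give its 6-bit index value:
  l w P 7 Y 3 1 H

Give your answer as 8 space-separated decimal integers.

'l': a..z range, 26 + ord('l') − ord('a') = 37
'w': a..z range, 26 + ord('w') − ord('a') = 48
'P': A..Z range, ord('P') − ord('A') = 15
'7': 0..9 range, 52 + ord('7') − ord('0') = 59
'Y': A..Z range, ord('Y') − ord('A') = 24
'3': 0..9 range, 52 + ord('3') − ord('0') = 55
'1': 0..9 range, 52 + ord('1') − ord('0') = 53
'H': A..Z range, ord('H') − ord('A') = 7

Answer: 37 48 15 59 24 55 53 7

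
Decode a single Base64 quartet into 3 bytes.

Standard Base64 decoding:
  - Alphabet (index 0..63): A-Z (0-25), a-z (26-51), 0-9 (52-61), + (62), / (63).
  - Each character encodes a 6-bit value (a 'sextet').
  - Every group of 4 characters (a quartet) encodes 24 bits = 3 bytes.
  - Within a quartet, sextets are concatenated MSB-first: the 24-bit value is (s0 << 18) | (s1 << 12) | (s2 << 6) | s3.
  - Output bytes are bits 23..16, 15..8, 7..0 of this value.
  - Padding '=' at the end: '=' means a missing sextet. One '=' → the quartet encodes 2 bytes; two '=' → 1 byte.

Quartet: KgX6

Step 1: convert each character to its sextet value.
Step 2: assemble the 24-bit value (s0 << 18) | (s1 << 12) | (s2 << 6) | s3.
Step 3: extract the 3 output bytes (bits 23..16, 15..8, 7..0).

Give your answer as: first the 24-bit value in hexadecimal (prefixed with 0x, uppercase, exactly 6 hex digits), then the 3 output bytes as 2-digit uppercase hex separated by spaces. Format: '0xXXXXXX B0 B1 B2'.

Answer: 0x2A05FA 2A 05 FA

Derivation:
Sextets: K=10, g=32, X=23, 6=58
24-bit: (10<<18) | (32<<12) | (23<<6) | 58
      = 0x280000 | 0x020000 | 0x0005C0 | 0x00003A
      = 0x2A05FA
Bytes: (v>>16)&0xFF=2A, (v>>8)&0xFF=05, v&0xFF=FA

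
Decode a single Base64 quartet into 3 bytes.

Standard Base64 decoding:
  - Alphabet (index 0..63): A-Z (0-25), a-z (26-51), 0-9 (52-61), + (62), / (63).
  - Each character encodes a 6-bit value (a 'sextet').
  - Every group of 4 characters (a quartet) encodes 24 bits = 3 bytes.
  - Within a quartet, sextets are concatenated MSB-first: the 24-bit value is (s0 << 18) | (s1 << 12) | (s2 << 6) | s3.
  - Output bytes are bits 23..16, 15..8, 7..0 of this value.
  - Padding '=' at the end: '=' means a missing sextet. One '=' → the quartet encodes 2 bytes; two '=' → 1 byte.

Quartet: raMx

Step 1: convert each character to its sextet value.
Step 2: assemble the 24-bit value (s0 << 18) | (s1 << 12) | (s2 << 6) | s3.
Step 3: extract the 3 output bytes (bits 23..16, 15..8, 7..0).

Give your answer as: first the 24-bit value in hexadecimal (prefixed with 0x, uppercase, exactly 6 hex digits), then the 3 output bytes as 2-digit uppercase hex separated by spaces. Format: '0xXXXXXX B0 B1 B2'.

Sextets: r=43, a=26, M=12, x=49
24-bit: (43<<18) | (26<<12) | (12<<6) | 49
      = 0xAC0000 | 0x01A000 | 0x000300 | 0x000031
      = 0xADA331
Bytes: (v>>16)&0xFF=AD, (v>>8)&0xFF=A3, v&0xFF=31

Answer: 0xADA331 AD A3 31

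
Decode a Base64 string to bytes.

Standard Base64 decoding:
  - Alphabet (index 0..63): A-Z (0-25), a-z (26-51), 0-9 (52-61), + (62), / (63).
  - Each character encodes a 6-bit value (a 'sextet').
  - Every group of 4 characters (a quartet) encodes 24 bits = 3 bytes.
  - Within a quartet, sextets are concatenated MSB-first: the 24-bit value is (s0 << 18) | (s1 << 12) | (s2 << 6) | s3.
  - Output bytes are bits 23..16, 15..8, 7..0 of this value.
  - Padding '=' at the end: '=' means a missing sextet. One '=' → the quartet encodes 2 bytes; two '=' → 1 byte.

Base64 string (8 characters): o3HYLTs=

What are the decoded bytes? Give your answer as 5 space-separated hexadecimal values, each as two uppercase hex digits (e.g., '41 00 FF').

Answer: A3 71 D8 2D 3B

Derivation:
After char 0 ('o'=40): chars_in_quartet=1 acc=0x28 bytes_emitted=0
After char 1 ('3'=55): chars_in_quartet=2 acc=0xA37 bytes_emitted=0
After char 2 ('H'=7): chars_in_quartet=3 acc=0x28DC7 bytes_emitted=0
After char 3 ('Y'=24): chars_in_quartet=4 acc=0xA371D8 -> emit A3 71 D8, reset; bytes_emitted=3
After char 4 ('L'=11): chars_in_quartet=1 acc=0xB bytes_emitted=3
After char 5 ('T'=19): chars_in_quartet=2 acc=0x2D3 bytes_emitted=3
After char 6 ('s'=44): chars_in_quartet=3 acc=0xB4EC bytes_emitted=3
Padding '=': partial quartet acc=0xB4EC -> emit 2D 3B; bytes_emitted=5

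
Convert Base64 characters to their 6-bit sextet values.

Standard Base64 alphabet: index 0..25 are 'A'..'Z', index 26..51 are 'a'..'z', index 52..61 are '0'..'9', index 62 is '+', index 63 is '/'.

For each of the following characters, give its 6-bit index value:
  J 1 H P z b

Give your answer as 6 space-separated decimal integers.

Answer: 9 53 7 15 51 27

Derivation:
'J': A..Z range, ord('J') − ord('A') = 9
'1': 0..9 range, 52 + ord('1') − ord('0') = 53
'H': A..Z range, ord('H') − ord('A') = 7
'P': A..Z range, ord('P') − ord('A') = 15
'z': a..z range, 26 + ord('z') − ord('a') = 51
'b': a..z range, 26 + ord('b') − ord('a') = 27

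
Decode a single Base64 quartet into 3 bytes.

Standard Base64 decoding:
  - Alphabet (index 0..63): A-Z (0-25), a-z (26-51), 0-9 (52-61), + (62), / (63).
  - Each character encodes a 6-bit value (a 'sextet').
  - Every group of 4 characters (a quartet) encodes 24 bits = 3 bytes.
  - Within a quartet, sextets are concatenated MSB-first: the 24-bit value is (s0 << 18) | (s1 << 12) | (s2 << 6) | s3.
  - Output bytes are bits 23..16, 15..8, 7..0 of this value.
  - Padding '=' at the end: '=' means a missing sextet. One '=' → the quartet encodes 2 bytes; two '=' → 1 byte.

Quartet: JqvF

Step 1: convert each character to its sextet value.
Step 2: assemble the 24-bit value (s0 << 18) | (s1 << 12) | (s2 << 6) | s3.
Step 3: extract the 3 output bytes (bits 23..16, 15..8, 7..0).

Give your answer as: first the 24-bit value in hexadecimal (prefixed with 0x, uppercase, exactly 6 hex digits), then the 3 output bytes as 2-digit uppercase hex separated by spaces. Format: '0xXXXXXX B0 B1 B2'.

Sextets: J=9, q=42, v=47, F=5
24-bit: (9<<18) | (42<<12) | (47<<6) | 5
      = 0x240000 | 0x02A000 | 0x000BC0 | 0x000005
      = 0x26ABC5
Bytes: (v>>16)&0xFF=26, (v>>8)&0xFF=AB, v&0xFF=C5

Answer: 0x26ABC5 26 AB C5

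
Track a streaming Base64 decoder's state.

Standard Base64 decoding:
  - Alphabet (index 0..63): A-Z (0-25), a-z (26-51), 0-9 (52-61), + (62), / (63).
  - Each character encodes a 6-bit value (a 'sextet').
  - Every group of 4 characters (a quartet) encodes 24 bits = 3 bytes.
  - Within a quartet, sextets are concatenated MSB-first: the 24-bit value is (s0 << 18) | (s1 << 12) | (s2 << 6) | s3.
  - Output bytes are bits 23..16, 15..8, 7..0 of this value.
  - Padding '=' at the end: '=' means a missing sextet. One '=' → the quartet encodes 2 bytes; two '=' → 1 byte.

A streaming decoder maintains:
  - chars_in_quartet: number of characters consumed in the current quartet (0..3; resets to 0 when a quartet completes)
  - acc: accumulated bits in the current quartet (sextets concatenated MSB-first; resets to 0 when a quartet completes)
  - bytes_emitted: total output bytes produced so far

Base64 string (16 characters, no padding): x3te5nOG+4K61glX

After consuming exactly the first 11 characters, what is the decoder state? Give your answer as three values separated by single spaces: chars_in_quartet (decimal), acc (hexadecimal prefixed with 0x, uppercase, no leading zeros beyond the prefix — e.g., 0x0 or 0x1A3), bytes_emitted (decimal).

Answer: 3 0x3EE0A 6

Derivation:
After char 0 ('x'=49): chars_in_quartet=1 acc=0x31 bytes_emitted=0
After char 1 ('3'=55): chars_in_quartet=2 acc=0xC77 bytes_emitted=0
After char 2 ('t'=45): chars_in_quartet=3 acc=0x31DED bytes_emitted=0
After char 3 ('e'=30): chars_in_quartet=4 acc=0xC77B5E -> emit C7 7B 5E, reset; bytes_emitted=3
After char 4 ('5'=57): chars_in_quartet=1 acc=0x39 bytes_emitted=3
After char 5 ('n'=39): chars_in_quartet=2 acc=0xE67 bytes_emitted=3
After char 6 ('O'=14): chars_in_quartet=3 acc=0x399CE bytes_emitted=3
After char 7 ('G'=6): chars_in_quartet=4 acc=0xE67386 -> emit E6 73 86, reset; bytes_emitted=6
After char 8 ('+'=62): chars_in_quartet=1 acc=0x3E bytes_emitted=6
After char 9 ('4'=56): chars_in_quartet=2 acc=0xFB8 bytes_emitted=6
After char 10 ('K'=10): chars_in_quartet=3 acc=0x3EE0A bytes_emitted=6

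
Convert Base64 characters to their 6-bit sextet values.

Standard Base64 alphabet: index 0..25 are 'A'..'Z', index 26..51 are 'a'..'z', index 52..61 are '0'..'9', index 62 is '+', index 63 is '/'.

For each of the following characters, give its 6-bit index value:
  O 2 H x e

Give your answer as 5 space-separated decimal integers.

Answer: 14 54 7 49 30

Derivation:
'O': A..Z range, ord('O') − ord('A') = 14
'2': 0..9 range, 52 + ord('2') − ord('0') = 54
'H': A..Z range, ord('H') − ord('A') = 7
'x': a..z range, 26 + ord('x') − ord('a') = 49
'e': a..z range, 26 + ord('e') − ord('a') = 30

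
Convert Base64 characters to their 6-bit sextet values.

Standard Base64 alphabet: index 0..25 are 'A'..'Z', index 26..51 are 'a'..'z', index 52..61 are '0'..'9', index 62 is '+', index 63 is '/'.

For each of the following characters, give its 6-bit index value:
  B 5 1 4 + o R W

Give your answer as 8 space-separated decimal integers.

Answer: 1 57 53 56 62 40 17 22

Derivation:
'B': A..Z range, ord('B') − ord('A') = 1
'5': 0..9 range, 52 + ord('5') − ord('0') = 57
'1': 0..9 range, 52 + ord('1') − ord('0') = 53
'4': 0..9 range, 52 + ord('4') − ord('0') = 56
'+': index 62
'o': a..z range, 26 + ord('o') − ord('a') = 40
'R': A..Z range, ord('R') − ord('A') = 17
'W': A..Z range, ord('W') − ord('A') = 22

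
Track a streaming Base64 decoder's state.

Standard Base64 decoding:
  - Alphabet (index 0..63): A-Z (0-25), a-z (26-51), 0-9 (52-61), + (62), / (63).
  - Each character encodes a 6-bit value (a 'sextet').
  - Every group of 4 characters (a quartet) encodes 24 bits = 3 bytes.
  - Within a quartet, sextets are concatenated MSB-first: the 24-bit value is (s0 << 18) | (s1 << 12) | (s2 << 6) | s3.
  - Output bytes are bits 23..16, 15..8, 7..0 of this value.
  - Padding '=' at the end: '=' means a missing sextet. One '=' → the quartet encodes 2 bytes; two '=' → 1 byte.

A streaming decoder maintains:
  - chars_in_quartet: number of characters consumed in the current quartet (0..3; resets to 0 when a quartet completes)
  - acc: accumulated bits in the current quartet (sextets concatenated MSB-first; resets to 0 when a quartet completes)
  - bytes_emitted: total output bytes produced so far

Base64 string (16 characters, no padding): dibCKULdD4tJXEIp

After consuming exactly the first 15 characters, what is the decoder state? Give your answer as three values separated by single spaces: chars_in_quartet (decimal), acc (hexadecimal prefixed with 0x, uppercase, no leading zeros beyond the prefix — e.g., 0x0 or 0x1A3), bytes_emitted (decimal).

Answer: 3 0x17108 9

Derivation:
After char 0 ('d'=29): chars_in_quartet=1 acc=0x1D bytes_emitted=0
After char 1 ('i'=34): chars_in_quartet=2 acc=0x762 bytes_emitted=0
After char 2 ('b'=27): chars_in_quartet=3 acc=0x1D89B bytes_emitted=0
After char 3 ('C'=2): chars_in_quartet=4 acc=0x7626C2 -> emit 76 26 C2, reset; bytes_emitted=3
After char 4 ('K'=10): chars_in_quartet=1 acc=0xA bytes_emitted=3
After char 5 ('U'=20): chars_in_quartet=2 acc=0x294 bytes_emitted=3
After char 6 ('L'=11): chars_in_quartet=3 acc=0xA50B bytes_emitted=3
After char 7 ('d'=29): chars_in_quartet=4 acc=0x2942DD -> emit 29 42 DD, reset; bytes_emitted=6
After char 8 ('D'=3): chars_in_quartet=1 acc=0x3 bytes_emitted=6
After char 9 ('4'=56): chars_in_quartet=2 acc=0xF8 bytes_emitted=6
After char 10 ('t'=45): chars_in_quartet=3 acc=0x3E2D bytes_emitted=6
After char 11 ('J'=9): chars_in_quartet=4 acc=0xF8B49 -> emit 0F 8B 49, reset; bytes_emitted=9
After char 12 ('X'=23): chars_in_quartet=1 acc=0x17 bytes_emitted=9
After char 13 ('E'=4): chars_in_quartet=2 acc=0x5C4 bytes_emitted=9
After char 14 ('I'=8): chars_in_quartet=3 acc=0x17108 bytes_emitted=9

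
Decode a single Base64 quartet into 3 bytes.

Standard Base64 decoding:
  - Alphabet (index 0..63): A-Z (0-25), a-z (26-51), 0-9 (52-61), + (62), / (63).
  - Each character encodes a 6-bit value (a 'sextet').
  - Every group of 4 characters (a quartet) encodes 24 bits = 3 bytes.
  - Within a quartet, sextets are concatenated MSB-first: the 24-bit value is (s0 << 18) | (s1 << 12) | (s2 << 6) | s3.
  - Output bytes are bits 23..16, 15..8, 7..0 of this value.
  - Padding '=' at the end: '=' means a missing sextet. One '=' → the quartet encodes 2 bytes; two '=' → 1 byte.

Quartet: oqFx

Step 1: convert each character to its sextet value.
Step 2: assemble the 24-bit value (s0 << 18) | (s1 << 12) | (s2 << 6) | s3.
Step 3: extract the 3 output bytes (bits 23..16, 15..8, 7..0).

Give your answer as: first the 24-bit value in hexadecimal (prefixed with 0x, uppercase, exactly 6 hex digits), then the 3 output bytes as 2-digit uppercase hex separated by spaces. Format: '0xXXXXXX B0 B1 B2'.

Sextets: o=40, q=42, F=5, x=49
24-bit: (40<<18) | (42<<12) | (5<<6) | 49
      = 0xA00000 | 0x02A000 | 0x000140 | 0x000031
      = 0xA2A171
Bytes: (v>>16)&0xFF=A2, (v>>8)&0xFF=A1, v&0xFF=71

Answer: 0xA2A171 A2 A1 71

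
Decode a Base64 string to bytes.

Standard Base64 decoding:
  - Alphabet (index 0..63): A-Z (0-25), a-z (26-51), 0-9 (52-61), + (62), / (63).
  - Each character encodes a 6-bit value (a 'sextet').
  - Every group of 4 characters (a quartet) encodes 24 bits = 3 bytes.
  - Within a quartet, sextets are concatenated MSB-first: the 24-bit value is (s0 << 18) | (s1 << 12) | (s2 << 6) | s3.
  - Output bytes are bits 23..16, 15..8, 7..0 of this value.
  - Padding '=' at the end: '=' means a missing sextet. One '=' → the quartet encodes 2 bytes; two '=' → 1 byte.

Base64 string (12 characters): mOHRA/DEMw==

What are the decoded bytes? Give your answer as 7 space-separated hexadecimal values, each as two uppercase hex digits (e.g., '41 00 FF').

Answer: 98 E1 D1 03 F0 C4 33

Derivation:
After char 0 ('m'=38): chars_in_quartet=1 acc=0x26 bytes_emitted=0
After char 1 ('O'=14): chars_in_quartet=2 acc=0x98E bytes_emitted=0
After char 2 ('H'=7): chars_in_quartet=3 acc=0x26387 bytes_emitted=0
After char 3 ('R'=17): chars_in_quartet=4 acc=0x98E1D1 -> emit 98 E1 D1, reset; bytes_emitted=3
After char 4 ('A'=0): chars_in_quartet=1 acc=0x0 bytes_emitted=3
After char 5 ('/'=63): chars_in_quartet=2 acc=0x3F bytes_emitted=3
After char 6 ('D'=3): chars_in_quartet=3 acc=0xFC3 bytes_emitted=3
After char 7 ('E'=4): chars_in_quartet=4 acc=0x3F0C4 -> emit 03 F0 C4, reset; bytes_emitted=6
After char 8 ('M'=12): chars_in_quartet=1 acc=0xC bytes_emitted=6
After char 9 ('w'=48): chars_in_quartet=2 acc=0x330 bytes_emitted=6
Padding '==': partial quartet acc=0x330 -> emit 33; bytes_emitted=7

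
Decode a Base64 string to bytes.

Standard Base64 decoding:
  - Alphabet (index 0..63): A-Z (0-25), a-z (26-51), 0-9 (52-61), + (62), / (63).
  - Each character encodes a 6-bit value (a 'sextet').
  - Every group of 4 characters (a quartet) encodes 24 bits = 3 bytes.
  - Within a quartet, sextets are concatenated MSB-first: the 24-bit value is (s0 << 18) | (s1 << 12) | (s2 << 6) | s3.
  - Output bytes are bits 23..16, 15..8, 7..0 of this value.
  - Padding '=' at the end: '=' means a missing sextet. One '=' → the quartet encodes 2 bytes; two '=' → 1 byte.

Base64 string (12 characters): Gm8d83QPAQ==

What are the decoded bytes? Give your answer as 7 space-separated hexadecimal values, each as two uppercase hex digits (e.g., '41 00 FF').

After char 0 ('G'=6): chars_in_quartet=1 acc=0x6 bytes_emitted=0
After char 1 ('m'=38): chars_in_quartet=2 acc=0x1A6 bytes_emitted=0
After char 2 ('8'=60): chars_in_quartet=3 acc=0x69BC bytes_emitted=0
After char 3 ('d'=29): chars_in_quartet=4 acc=0x1A6F1D -> emit 1A 6F 1D, reset; bytes_emitted=3
After char 4 ('8'=60): chars_in_quartet=1 acc=0x3C bytes_emitted=3
After char 5 ('3'=55): chars_in_quartet=2 acc=0xF37 bytes_emitted=3
After char 6 ('Q'=16): chars_in_quartet=3 acc=0x3CDD0 bytes_emitted=3
After char 7 ('P'=15): chars_in_quartet=4 acc=0xF3740F -> emit F3 74 0F, reset; bytes_emitted=6
After char 8 ('A'=0): chars_in_quartet=1 acc=0x0 bytes_emitted=6
After char 9 ('Q'=16): chars_in_quartet=2 acc=0x10 bytes_emitted=6
Padding '==': partial quartet acc=0x10 -> emit 01; bytes_emitted=7

Answer: 1A 6F 1D F3 74 0F 01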